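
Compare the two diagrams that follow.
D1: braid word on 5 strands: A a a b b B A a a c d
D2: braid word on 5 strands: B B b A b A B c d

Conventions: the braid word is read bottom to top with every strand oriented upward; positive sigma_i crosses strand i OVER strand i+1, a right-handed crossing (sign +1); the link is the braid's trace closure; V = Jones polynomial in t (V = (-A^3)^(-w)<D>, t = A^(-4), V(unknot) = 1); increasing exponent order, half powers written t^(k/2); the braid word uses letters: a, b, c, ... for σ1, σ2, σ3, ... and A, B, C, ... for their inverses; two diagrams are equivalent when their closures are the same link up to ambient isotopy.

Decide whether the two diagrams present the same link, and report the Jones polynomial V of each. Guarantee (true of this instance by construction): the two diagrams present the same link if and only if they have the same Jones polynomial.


equivalent: no
V(D1) = -t^(1/2) - t^(5/2)  (w +5, c 11, <D> = A^5 + A^13)
V(D2) = -t^(-9/2) - t^(-5/2) + t^(-3/2) - t^(-1/2)  (w -1, c 9, <D> = A^-1 - A^3 + A^7 + A^15)
why: 2 classes among 2 diagrams; unequal V(t) rules out equality


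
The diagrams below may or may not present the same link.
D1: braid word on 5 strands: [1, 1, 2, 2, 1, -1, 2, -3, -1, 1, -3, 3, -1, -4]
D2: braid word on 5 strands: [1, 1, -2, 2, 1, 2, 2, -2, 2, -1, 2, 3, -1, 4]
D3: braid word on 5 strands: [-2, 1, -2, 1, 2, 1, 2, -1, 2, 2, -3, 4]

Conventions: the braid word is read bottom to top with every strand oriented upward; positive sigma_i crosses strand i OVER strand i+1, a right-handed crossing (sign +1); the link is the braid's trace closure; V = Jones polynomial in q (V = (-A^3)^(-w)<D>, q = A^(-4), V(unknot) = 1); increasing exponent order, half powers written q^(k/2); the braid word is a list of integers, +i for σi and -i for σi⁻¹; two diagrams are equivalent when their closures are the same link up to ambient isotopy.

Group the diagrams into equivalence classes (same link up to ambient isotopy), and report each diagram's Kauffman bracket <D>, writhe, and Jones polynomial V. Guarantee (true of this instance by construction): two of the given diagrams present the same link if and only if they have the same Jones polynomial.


equivalence classes: {D1} | {D2, D3}
D1 (bracket -A^-10 + A^-6 + A^2; 14 crossings at w = +2): V = q + q^3 - q^4
D2 (bracket -A^-6 + A^-2 - A^2 + 2A^6 - A^10 + A^14; 14 crossings at w = +6): V = q - q^2 + 2q^3 - q^4 + q^5 - q^6
V(D3) = q - q^2 + 2q^3 - q^4 + q^5 - q^6  [12 crossings, <D> = -A^-12 + A^-8 - A^-4 + 2 - A^4 + A^8, w = +4]
key observation: 2 classes among 3 diagrams; unequal V(q) rules out equality


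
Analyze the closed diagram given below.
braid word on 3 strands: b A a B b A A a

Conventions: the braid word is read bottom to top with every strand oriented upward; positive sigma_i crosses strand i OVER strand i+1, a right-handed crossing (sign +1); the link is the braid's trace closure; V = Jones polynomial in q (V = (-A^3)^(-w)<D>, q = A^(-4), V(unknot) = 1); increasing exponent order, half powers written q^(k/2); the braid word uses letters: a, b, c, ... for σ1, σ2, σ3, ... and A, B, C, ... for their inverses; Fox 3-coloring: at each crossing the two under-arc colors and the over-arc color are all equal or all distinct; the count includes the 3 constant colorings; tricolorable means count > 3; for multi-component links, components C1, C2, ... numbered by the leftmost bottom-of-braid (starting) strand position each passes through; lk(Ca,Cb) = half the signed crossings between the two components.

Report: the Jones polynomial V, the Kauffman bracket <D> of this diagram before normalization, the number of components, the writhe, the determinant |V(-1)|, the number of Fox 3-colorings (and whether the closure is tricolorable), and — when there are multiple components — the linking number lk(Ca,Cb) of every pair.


V(q) = 1
bracket: 1, w = 0
1 component, writhe 0, over 8 crossings
det 1, colorings 3 of 3^8 — not tricolorable
observation: w = 0 shifts under R1 moves; the (-A^3)^(0) factor cancels that in V


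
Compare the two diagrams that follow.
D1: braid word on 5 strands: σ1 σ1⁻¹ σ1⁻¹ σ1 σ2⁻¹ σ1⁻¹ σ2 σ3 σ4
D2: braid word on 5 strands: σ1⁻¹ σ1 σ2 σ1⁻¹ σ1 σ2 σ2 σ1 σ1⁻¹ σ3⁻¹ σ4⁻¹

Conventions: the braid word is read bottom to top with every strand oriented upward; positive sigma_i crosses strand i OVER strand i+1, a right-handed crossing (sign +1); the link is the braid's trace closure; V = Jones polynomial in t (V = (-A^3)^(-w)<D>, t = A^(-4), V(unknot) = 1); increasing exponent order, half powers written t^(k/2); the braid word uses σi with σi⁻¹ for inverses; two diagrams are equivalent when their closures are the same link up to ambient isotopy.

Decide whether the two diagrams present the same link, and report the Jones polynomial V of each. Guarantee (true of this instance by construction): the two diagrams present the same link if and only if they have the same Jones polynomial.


equivalent: no
D1 (bracket A + A^5; 9 crossings at w = +1): V = -t^(-1/2) - t^(1/2)
V(D2) = -t^(1/2) - t^(3/2) - t^(5/2) + t^(9/2)  [11 crossings, <D> = -A^-15 + A^-7 + A^-3 + A, w = +1]
observation: 2 values of V(t) split the 2 diagrams


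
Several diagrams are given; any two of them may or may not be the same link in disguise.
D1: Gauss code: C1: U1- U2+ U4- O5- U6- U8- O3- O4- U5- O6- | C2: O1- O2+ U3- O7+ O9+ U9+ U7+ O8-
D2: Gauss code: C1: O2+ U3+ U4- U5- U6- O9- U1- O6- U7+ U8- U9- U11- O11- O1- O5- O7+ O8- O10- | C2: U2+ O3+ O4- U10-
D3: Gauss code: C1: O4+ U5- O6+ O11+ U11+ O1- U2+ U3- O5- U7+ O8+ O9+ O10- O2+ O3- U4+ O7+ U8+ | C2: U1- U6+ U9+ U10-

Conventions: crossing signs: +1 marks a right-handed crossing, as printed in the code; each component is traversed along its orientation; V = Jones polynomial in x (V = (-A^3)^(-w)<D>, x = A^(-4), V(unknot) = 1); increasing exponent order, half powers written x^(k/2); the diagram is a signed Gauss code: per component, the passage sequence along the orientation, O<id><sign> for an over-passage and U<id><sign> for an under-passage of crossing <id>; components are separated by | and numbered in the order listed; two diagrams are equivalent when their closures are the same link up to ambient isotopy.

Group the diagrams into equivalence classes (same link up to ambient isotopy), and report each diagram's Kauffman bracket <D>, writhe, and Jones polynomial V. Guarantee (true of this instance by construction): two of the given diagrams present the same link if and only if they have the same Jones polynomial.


grouping into links: {D1} | {D2} | {D3}
V(D1) = x^(-13/2) - x^(-11/2) + x^(-9/2) - 2x^(-7/2) - x^(-3/2)  (w -3, c 9, <D> = A^-3 + 2A^5 - A^9 + A^13 - A^17)
V(D2) = x^(-9/2) - x^(-5/2) - x^(-3/2) - x^(-1/2)  [11 crossings, <D> = A^-13 + A^-9 + A^-5 - A^3, w = -5]
V(D3) = -x^(1/2) - x^(3/2) - x^(5/2) + x^(9/2)  (w +3, c 11, <D> = -A^-9 + A^-1 + A^3 + A^7)
key observation: comparing 3 Jones polynomials yields 3 groups


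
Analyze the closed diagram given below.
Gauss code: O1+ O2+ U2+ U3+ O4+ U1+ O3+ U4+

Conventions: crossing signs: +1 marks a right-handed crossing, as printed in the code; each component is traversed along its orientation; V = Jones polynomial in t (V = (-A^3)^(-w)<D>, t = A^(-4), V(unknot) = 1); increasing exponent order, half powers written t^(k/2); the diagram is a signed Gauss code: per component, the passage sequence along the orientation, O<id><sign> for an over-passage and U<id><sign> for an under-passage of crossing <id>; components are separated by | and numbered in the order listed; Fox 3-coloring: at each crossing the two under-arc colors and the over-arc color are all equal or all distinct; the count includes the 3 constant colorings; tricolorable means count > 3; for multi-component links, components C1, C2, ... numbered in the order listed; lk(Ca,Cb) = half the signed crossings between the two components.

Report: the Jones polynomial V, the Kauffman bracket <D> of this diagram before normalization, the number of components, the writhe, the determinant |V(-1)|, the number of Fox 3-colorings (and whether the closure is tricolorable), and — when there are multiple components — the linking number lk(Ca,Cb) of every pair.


V = t + t^3 - t^4
<D> = -A^-4 + 1 + A^8 (w = +4)
1 component over 4 crossings, w = +4
9 Fox colorings among 3^4, |V(-1)| = 3: tricolorable
why: w = +4 shifts under R1 moves; the (-A^3)^(-4) factor cancels that in V


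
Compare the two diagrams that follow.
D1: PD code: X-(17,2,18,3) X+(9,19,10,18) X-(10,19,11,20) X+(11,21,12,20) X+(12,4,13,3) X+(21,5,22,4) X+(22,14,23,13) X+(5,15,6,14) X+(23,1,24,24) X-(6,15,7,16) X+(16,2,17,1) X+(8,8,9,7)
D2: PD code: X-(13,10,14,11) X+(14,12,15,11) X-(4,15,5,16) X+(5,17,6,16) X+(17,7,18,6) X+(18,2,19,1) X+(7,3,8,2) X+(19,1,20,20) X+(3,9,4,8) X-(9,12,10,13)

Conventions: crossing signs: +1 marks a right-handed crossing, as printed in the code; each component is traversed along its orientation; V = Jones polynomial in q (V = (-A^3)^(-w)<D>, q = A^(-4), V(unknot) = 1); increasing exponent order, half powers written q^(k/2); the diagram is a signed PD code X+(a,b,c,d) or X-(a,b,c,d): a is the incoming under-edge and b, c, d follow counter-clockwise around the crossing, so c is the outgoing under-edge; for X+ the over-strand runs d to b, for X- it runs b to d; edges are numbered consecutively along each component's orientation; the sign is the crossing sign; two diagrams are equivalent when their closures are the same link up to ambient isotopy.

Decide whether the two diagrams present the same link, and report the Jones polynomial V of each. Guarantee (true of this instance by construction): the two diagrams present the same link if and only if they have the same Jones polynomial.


same link: yes
V(D1) = q + q^3 - q^4  [12 crossings, <D> = -A^2 + A^6 + A^14, w = +6]
V(D2) = q + q^3 - q^4  (w +4, c 10, <D> = -A^-4 + 1 + A^8)
note: all 2 diagrams share one V(q), hence one class


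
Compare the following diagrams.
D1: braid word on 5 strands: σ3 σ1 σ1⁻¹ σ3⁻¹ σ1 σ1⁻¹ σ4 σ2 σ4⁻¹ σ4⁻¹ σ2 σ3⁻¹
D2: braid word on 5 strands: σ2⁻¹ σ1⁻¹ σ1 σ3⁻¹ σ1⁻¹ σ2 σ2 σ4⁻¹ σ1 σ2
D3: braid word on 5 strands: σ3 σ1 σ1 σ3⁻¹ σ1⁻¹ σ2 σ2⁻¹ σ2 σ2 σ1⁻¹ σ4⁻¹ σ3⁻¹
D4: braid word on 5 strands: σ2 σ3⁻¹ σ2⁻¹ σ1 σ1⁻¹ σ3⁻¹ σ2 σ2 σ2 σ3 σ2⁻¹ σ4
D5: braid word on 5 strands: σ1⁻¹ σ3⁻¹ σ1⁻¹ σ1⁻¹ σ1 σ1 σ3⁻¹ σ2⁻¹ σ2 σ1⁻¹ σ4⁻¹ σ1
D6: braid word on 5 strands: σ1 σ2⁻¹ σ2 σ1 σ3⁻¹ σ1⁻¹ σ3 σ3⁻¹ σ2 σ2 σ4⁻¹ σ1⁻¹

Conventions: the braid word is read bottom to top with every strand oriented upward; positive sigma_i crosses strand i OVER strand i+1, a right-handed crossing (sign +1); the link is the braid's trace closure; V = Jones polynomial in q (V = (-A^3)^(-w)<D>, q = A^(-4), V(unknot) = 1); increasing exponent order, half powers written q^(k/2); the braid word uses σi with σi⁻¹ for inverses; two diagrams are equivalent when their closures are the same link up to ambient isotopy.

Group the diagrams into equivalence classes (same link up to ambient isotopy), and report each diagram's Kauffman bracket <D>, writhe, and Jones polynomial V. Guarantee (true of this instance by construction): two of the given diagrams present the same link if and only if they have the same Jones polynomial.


classes: {D1, D2, D3, D4, D6} | {D5}
V(D1) = 1 + q + q^2 + q^3  [12 crossings, <D> = A^-12 + A^-8 + A^-4 + 1, w = 0]
V(D2) = 1 + q + q^2 + q^3  [10 crossings, <D> = A^-12 + A^-8 + A^-4 + 1, w = 0]
V(D3) = 1 + q + q^2 + q^3  [12 crossings, <D> = A^-12 + A^-8 + A^-4 + 1, w = 0]
V(D4) = 1 + q + q^2 + q^3  [12 crossings, <D> = A^-6 + A^-2 + A^2 + A^6, w = +2]
V(D5) = q^-3 + q^-2 + q^-1 + 1  (w -4, c 12, <D> = A^-12 + A^-8 + A^-4 + 1)
V(D6) = 1 + q + q^2 + q^3  (w 0, c 12, <D> = A^-12 + A^-8 + A^-4 + 1)
insight: V(q) takes 2 values over 6 diagrams, fixing the grouping


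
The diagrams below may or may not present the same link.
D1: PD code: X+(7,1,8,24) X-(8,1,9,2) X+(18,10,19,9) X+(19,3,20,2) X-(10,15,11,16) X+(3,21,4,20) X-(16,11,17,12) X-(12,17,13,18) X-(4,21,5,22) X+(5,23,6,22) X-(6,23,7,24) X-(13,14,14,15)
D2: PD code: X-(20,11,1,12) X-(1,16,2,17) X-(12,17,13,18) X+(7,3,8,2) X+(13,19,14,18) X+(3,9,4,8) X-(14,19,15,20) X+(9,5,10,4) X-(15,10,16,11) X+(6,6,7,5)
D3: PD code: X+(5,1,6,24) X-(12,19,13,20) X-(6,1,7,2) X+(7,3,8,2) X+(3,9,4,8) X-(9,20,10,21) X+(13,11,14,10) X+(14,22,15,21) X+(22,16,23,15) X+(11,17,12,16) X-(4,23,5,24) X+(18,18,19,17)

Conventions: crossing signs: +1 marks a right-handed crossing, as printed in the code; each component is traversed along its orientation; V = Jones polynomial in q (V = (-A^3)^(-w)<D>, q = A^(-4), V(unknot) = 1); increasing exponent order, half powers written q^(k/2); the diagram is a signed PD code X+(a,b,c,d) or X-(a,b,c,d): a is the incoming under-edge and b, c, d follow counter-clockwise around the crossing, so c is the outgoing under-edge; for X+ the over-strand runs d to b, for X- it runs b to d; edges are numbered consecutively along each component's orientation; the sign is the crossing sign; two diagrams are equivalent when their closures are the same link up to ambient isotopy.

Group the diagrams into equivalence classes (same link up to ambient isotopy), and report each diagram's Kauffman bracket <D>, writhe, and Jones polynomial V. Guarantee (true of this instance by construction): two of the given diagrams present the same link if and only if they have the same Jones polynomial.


equivalence classes: {D1} | {D2} | {D3}
D1 (bracket A^-2 + A^6 - A^10; 12 crossings at w = -2): V = -q^-4 + q^-3 + q^-1
V(D2) = -q^-3 + q^-2 - q^-1 + 3 - q + q^2 - q^3  (w 0, c 10, <D> = -A^-12 + A^-8 - A^-4 + 3 - A^4 + A^8 - A^12)
V(D3) = 1  (w +4, c 12, <D> = A^12)
observation: V(q) takes 3 values over 3 diagrams, fixing the grouping


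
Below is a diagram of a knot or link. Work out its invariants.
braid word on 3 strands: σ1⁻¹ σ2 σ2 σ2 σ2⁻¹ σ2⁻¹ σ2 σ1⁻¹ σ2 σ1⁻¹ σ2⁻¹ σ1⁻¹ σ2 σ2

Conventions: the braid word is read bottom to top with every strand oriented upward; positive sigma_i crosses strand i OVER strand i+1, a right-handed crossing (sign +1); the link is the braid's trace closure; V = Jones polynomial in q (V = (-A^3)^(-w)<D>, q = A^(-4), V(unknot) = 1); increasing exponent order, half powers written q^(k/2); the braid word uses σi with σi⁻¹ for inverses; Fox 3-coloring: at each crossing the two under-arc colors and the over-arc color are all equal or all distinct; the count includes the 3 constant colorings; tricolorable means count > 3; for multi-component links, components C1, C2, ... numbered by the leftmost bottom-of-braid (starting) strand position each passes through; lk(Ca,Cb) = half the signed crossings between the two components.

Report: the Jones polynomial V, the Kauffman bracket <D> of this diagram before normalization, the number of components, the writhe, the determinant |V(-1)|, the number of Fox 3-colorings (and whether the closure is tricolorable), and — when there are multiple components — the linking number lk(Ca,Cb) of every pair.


V(q) = -q^-3 + 2q^-2 - 2q^-1 + 3 - 2q + 2q^2 - q^3
bracket: -A^-12 + 2A^-8 - 2A^-4 + 3 - 2A^4 + 2A^8 - A^12, w = 0
1 component, writhe 0, over 14 crossings
det 13, colorings 3 of 3^14 — not tricolorable
observation: the span of V is 6, forcing >= 6 crossings in any diagram


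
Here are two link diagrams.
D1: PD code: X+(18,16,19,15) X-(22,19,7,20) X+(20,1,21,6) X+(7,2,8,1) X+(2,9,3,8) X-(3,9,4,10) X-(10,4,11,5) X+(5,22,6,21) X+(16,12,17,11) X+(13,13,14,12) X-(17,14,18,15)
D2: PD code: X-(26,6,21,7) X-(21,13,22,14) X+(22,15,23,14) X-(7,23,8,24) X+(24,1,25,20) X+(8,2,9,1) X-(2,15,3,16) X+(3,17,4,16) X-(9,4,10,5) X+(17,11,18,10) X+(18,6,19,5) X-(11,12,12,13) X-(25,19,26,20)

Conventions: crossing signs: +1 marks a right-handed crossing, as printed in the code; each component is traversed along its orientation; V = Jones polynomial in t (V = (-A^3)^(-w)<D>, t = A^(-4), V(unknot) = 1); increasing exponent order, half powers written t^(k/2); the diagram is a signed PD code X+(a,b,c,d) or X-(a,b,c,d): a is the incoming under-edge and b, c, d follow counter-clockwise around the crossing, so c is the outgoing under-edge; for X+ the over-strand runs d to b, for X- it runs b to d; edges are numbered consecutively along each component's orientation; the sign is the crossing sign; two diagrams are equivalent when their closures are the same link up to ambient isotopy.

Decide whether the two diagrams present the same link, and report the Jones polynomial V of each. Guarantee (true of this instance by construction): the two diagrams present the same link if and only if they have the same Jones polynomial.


same link: no
V(D1) = -t^(1/2) - t^(5/2)  [11 crossings, <D> = A^-1 + A^7, w = +3]
V(D2) = -t^(-5/2) - t^(-1/2)  [13 crossings, <D> = A^-1 + A^7, w = -1]
insight: 2 classes among 2 diagrams; unequal V(t) rules out equality


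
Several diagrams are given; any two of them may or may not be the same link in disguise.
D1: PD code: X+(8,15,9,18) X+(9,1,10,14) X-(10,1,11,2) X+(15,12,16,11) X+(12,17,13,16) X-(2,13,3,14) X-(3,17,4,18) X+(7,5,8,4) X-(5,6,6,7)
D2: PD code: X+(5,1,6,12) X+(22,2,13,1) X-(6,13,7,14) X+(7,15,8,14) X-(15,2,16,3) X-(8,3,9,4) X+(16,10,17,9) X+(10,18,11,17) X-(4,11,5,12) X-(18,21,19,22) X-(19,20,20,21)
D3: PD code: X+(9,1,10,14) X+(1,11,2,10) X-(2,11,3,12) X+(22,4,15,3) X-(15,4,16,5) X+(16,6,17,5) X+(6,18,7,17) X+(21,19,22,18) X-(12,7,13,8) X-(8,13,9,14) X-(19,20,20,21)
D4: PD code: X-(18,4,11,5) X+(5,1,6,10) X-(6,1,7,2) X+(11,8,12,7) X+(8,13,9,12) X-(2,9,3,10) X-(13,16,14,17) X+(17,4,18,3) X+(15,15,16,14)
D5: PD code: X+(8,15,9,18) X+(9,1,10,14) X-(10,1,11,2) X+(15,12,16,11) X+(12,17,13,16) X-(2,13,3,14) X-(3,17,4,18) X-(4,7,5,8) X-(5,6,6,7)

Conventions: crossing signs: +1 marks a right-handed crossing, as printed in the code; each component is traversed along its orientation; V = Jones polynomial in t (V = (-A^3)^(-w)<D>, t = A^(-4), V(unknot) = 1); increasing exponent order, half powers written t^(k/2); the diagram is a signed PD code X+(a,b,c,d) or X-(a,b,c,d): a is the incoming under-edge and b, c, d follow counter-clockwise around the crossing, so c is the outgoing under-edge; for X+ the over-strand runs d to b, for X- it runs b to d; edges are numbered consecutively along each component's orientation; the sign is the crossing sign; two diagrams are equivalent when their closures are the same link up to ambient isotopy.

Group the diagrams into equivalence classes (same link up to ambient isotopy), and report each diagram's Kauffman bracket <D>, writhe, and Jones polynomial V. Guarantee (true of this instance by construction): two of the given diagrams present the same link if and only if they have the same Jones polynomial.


classes: {D1, D2, D3, D4, D5}
V(D1) = -t^(1/2) - t^(5/2)  [9 crossings, <D> = A^-7 + A, w = +1]
D2 (bracket A^-13 + A^-5; 11 crossings at w = -1): V = -t^(1/2) - t^(5/2)
V(D3) = -t^(1/2) - t^(5/2)  (w +1, c 11, <D> = A^-7 + A)
V(D4) = -t^(1/2) - t^(5/2)  (w +1, c 9, <D> = A^-7 + A)
V(D5) = -t^(1/2) - t^(5/2)  [9 crossings, <D> = A^-13 + A^-5, w = -1]
insight: all 5 diagrams share one V(t), hence one class


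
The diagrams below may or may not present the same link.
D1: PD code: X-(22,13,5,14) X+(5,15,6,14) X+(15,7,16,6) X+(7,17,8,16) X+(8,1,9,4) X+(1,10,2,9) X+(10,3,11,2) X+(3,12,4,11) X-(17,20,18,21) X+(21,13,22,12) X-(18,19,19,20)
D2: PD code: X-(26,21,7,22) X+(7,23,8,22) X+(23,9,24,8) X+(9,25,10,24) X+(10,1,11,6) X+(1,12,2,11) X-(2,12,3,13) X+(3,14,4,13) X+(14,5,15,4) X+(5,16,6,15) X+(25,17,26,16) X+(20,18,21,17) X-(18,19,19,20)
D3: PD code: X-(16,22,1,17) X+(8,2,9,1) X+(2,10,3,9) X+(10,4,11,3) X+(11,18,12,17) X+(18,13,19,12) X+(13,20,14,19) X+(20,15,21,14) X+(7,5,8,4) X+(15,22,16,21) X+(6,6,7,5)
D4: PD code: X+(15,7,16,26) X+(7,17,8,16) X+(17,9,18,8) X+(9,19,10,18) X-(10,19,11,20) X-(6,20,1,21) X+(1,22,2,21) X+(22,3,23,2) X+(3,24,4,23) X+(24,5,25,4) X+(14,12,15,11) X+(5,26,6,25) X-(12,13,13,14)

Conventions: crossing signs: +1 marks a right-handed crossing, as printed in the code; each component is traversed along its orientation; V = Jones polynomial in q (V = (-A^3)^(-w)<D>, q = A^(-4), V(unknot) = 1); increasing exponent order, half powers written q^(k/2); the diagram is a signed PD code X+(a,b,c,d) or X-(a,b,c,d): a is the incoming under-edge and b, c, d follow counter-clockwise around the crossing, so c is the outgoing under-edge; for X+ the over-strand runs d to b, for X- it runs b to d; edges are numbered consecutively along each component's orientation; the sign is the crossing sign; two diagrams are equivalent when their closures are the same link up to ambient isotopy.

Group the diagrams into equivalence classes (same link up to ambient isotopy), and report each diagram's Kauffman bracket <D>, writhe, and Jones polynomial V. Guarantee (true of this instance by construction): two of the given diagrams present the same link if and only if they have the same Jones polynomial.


classes: {D1, D2, D3, D4}
V(D1) = -q^(5/2) - 2q^(9/2) + 2q^(11/2) - 2q^(13/2) + 2q^(15/2) - 2q^(17/2) + q^(19/2)  [11 crossings, <D> = -A^-23 + 2A^-19 - 2A^-15 + 2A^-11 - 2A^-7 + 2A^-3 + A^5, w = +5]
V(D2) = -q^(5/2) - 2q^(9/2) + 2q^(11/2) - 2q^(13/2) + 2q^(15/2) - 2q^(17/2) + q^(19/2)  [13 crossings, <D> = -A^-17 + 2A^-13 - 2A^-9 + 2A^-5 - 2A^-1 + 2A^3 + A^11, w = +7]
V(D3) = -q^(5/2) - 2q^(9/2) + 2q^(11/2) - 2q^(13/2) + 2q^(15/2) - 2q^(17/2) + q^(19/2)  [11 crossings, <D> = -A^-11 + 2A^-7 - 2A^-3 + 2A - 2A^5 + 2A^9 + A^17, w = +9]
V(D4) = -q^(5/2) - 2q^(9/2) + 2q^(11/2) - 2q^(13/2) + 2q^(15/2) - 2q^(17/2) + q^(19/2)  (w +7, c 13, <D> = -A^-17 + 2A^-13 - 2A^-9 + 2A^-5 - 2A^-1 + 2A^3 + A^11)
note: one V(q) for all 4 diagrams — one class (guaranteed)


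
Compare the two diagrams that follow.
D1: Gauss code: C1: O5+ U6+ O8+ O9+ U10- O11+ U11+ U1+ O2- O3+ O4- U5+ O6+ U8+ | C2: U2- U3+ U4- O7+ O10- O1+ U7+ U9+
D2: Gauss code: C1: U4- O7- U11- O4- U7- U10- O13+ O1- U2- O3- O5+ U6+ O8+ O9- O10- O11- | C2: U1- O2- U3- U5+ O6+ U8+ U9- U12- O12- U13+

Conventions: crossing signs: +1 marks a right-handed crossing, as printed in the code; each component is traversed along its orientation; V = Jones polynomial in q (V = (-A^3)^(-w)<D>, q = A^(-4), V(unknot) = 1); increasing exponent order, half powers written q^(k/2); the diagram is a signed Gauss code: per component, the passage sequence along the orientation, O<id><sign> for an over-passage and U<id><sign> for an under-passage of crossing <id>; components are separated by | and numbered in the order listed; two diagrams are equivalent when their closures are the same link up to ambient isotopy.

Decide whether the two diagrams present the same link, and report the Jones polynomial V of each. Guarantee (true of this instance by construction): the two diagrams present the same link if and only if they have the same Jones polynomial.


equivalent: no
D1 (bracket -A^-3 + A^5 + A^9 + A^13; 11 crossings at w = +5): V = -q^(1/2) - q^(3/2) - q^(5/2) + q^(9/2)
V(D2) = q^(-9/2) - q^(-5/2) - q^(-3/2) - q^(-1/2)  [13 crossings, <D> = A^-13 + A^-9 + A^-5 - A^3, w = -5]
observation: V(q) takes 2 values over 2 diagrams, fixing the grouping


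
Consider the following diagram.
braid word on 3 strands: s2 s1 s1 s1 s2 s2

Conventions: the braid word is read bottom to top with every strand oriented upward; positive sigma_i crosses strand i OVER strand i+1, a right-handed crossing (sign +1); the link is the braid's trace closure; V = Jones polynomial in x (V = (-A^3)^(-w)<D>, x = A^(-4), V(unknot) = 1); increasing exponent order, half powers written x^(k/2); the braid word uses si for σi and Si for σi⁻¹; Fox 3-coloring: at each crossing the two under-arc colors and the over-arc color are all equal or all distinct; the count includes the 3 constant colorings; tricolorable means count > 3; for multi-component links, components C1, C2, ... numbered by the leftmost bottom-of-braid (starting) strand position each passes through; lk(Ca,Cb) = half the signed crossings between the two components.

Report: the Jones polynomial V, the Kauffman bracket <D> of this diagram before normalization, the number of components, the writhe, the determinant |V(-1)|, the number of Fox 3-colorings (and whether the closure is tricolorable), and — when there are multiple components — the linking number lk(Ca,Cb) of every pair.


V(x) = x^2 + 2x^4 - 2x^5 + x^6 - 2x^7 + x^8
bracket: A^-14 - 2A^-10 + A^-6 - 2A^-2 + 2A^2 + A^10, w = +6
1 component, writhe +6, over 6 crossings
det 9, colorings 27 of 3^6 — tricolorable
observation: V spans 6 powers of x: at least 6 crossings in any diagram


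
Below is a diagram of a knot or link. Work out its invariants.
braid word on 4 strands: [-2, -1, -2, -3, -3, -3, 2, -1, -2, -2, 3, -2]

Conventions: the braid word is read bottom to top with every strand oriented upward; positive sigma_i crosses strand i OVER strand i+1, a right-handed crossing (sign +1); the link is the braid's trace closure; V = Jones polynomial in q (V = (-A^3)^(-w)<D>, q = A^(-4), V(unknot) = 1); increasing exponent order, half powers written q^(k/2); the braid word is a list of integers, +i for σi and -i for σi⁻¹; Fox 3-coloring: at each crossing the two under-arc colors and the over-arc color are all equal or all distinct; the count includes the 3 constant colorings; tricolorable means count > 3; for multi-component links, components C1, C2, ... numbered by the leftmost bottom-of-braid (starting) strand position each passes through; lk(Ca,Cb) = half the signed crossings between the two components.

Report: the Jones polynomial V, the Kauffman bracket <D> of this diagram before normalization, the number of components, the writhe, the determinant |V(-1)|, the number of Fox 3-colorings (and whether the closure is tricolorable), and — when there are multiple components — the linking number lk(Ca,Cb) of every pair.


Jones polynomial: V(q) = q^(-23/2) - 3q^(-21/2) + 5q^(-19/2) - 7q^(-17/2) + 8q^(-15/2) - 8q^(-13/2) + 6q^(-11/2) - 5q^(-9/2) + 2q^(-7/2) - q^(-5/2)
<D> = -A^-14 + 2A^-10 - 5A^-6 + 6A^-2 - 8A^2 + 8A^6 - 7A^10 + 5A^14 - 3A^18 + A^22; writhe -8
components 2, writhe -8 (12 crossings)
linking number lk(C1,C2) = -3
3-colorings: 3 of 3^12, det 46 — not tricolorable
note: summing lk over 1 pair gives -3


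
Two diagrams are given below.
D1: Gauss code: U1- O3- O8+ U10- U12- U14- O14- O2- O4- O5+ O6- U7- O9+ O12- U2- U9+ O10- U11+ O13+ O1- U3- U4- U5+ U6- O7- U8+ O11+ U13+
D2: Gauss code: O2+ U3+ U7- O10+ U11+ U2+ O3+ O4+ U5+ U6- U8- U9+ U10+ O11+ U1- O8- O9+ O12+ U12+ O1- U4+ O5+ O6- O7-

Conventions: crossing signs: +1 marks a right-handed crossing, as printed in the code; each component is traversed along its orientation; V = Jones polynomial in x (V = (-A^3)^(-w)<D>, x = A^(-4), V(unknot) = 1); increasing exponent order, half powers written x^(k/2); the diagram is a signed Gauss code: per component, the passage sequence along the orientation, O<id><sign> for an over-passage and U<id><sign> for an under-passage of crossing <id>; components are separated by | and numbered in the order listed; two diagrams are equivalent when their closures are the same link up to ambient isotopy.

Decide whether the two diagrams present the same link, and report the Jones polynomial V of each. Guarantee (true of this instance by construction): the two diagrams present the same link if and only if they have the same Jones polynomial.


equivalent: no
V(D1) = -x^-6 + x^-5 - x^-4 + 2x^-3 - x^-2 + x^-1  (w -4, c 14, <D> = A^-8 - A^-4 + 2 - A^4 + A^8 - A^12)
D2 (bracket -A^-12 + A^-8 - A^-4 + 2 - A^4 + A^8; 12 crossings at w = +4): V = x - x^2 + 2x^3 - x^4 + x^5 - x^6
why: 2 values of V(x) split the 2 diagrams


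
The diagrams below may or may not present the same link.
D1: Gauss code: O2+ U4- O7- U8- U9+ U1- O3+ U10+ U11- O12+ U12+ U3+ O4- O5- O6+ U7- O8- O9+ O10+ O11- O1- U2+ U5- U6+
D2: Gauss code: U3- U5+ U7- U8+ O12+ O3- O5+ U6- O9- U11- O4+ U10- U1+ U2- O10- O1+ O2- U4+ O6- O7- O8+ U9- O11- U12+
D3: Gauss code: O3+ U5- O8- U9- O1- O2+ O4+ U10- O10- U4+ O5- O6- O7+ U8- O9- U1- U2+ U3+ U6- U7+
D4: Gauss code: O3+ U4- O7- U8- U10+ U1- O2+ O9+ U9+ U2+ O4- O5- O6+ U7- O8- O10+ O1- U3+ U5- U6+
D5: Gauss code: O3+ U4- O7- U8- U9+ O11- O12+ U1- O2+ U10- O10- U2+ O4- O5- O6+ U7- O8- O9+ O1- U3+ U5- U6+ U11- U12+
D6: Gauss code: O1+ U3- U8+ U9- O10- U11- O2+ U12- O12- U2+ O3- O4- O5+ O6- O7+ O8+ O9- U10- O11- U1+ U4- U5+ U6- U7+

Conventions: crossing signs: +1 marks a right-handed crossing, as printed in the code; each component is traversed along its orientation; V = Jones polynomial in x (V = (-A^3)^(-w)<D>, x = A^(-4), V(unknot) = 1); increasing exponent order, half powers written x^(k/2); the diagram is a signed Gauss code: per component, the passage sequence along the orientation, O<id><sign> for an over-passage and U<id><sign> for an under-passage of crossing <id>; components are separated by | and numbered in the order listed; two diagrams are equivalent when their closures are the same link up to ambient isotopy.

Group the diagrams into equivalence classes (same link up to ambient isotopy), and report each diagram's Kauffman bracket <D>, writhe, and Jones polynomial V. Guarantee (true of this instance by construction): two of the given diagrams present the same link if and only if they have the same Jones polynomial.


equivalence classes: {D1, D2, D3, D4, D5, D6}
D1 (bracket A^4 + A^12 - A^16; 12 crossings at w = 0): V = -x^-4 + x^-3 + x^-1
V(D2) = -x^-4 + x^-3 + x^-1  (w -2, c 12, <D> = A^-2 + A^6 - A^10)
V(D3) = -x^-4 + x^-3 + x^-1  (w -2, c 10, <D> = A^-2 + A^6 - A^10)
D4 (bracket A^4 + A^12 - A^16; 10 crossings at w = 0): V = -x^-4 + x^-3 + x^-1
V(D5) = -x^-4 + x^-3 + x^-1  (w -2, c 12, <D> = A^-2 + A^6 - A^10)
D6 (bracket A^-2 + A^6 - A^10; 12 crossings at w = -2): V = -x^-4 + x^-3 + x^-1
key observation: all 6 diagrams share one V(x), hence one class


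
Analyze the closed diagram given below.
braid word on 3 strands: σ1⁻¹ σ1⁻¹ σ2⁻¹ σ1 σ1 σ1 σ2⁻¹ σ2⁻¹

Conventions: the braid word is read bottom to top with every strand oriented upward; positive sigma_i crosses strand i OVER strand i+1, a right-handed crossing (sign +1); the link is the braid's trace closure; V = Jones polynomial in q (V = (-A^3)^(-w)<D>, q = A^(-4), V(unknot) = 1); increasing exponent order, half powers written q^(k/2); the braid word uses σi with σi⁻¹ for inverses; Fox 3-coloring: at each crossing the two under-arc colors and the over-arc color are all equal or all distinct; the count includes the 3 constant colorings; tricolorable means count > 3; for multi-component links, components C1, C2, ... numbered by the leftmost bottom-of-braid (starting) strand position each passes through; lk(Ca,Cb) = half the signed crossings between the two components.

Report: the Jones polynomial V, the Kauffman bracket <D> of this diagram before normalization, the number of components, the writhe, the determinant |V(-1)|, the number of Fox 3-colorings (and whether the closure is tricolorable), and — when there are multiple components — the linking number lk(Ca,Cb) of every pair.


V = -q^-5 + q^-4 - q^-3 + 2q^-2 - q^-1 + 2 - q
<D> = -A^-10 + 2A^-6 - A^-2 + 2A^2 - A^6 + A^10 - A^14 (w = -2)
1 component over 8 crossings, w = -2
9 Fox colorings among 3^8, |V(-1)| = 9: tricolorable
why: |V(-1)| = 9: so tricolorable, since 3 divides 9


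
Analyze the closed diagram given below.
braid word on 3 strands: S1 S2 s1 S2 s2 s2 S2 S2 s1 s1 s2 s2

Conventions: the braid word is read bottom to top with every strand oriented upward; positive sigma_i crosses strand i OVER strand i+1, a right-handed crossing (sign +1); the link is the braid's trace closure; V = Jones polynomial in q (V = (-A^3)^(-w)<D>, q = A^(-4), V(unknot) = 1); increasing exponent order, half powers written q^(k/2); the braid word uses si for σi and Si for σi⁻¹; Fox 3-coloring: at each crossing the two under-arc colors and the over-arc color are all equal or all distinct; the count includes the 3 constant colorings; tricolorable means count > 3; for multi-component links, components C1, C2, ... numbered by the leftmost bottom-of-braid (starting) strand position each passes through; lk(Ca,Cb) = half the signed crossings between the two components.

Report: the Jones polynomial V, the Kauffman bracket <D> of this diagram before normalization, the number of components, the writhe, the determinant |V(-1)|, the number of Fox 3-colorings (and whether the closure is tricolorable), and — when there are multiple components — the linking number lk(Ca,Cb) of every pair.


Jones polynomial: V(q) = q^-1 - 1 + 2q - 2q^2 + 2q^3 - 2q^4 + q^5
<D> = A^-14 - 2A^-10 + 2A^-6 - 2A^-2 + 2A^2 - A^6 + A^10; writhe +2
components 1, writhe +2 (12 crossings)
3-colorings: 3 of 3^12, det 11 — not tricolorable
note: |V(-1)| = 11: so not tricolorable, since 3 does not divide 11


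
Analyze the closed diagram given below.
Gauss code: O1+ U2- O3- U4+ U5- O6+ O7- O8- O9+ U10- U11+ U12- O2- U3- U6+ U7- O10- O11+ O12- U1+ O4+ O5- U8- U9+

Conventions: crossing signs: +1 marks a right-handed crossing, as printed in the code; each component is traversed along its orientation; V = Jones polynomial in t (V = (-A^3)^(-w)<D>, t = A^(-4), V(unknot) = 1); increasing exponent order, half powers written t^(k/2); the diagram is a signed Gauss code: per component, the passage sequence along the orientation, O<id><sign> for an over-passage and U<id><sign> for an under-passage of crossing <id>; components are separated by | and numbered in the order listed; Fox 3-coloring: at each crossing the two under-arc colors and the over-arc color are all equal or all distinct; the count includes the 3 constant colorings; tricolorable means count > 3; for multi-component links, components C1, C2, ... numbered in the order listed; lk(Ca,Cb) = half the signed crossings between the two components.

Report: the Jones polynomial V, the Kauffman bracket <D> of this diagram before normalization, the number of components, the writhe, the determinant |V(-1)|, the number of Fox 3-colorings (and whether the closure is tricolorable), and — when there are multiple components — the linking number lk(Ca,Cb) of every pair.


Jones polynomial: V(t) = -t^-4 + t^-3 + t^-1
<D> = A^-2 + A^6 - A^10; writhe -2
components 1, writhe -2 (12 crossings)
3-colorings: 9 of 3^12, det 3 — tricolorable
note: V spans 3 powers of t: at least 3 crossings in any diagram


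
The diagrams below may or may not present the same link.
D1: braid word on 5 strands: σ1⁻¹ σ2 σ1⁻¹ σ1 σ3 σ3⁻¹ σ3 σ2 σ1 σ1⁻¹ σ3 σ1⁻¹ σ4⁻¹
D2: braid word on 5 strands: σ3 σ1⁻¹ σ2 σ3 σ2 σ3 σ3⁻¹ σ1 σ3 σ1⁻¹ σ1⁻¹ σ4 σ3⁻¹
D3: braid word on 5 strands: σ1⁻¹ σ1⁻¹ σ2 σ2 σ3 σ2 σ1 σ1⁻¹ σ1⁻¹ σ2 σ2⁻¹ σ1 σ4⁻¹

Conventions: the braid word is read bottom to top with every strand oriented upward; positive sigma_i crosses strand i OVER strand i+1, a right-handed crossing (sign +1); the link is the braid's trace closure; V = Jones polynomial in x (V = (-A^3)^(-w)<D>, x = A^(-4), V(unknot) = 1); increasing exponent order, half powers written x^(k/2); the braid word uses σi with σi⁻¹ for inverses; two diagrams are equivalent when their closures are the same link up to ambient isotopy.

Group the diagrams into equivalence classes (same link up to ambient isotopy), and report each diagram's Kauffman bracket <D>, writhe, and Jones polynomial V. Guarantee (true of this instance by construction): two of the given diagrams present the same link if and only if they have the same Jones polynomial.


grouping into links: {D1, D2, D3}
V(D1) = -x^(-3/2) - 2x^(1/2) + x^(3/2) - x^(5/2) + x^(7/2)  (w +1, c 13, <D> = -A^-11 + A^-7 - A^-3 + 2A + A^9)
D2 (bracket -A^-5 + A^-1 - A^3 + 2A^7 + A^15; 13 crossings at w = +3): V = -x^(-3/2) - 2x^(1/2) + x^(3/2) - x^(5/2) + x^(7/2)
D3 (bracket -A^-11 + A^-7 - A^-3 + 2A + A^9; 13 crossings at w = +1): V = -x^(-3/2) - 2x^(1/2) + x^(3/2) - x^(5/2) + x^(7/2)
why: one V(x) for all 3 diagrams — one class (guaranteed)


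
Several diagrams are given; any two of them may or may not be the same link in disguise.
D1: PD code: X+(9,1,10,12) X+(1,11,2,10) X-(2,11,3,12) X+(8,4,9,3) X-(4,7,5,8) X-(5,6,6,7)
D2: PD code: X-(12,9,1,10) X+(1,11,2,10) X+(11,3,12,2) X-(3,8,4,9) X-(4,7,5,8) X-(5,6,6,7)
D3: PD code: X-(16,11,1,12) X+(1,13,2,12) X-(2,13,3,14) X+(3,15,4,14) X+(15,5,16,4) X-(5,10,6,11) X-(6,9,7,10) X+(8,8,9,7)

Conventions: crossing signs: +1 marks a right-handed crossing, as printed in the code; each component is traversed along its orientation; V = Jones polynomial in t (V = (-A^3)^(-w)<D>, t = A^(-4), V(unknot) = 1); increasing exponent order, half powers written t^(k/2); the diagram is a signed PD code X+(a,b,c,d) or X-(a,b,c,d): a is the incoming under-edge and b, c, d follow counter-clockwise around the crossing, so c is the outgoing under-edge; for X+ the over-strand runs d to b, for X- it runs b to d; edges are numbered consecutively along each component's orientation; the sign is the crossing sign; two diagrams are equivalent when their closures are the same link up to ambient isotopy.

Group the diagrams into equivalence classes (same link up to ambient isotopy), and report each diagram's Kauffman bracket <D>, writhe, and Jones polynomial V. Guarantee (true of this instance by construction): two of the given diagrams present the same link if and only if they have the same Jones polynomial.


equivalence classes: {D1, D2, D3}
D1 (bracket 1; 6 crossings at w = 0): V = 1
V(D2) = 1  [6 crossings, <D> = A^-6, w = -2]
V(D3) = 1  [8 crossings, <D> = 1, w = 0]
key observation: one V(t) for all 3 diagrams — one class (guaranteed)


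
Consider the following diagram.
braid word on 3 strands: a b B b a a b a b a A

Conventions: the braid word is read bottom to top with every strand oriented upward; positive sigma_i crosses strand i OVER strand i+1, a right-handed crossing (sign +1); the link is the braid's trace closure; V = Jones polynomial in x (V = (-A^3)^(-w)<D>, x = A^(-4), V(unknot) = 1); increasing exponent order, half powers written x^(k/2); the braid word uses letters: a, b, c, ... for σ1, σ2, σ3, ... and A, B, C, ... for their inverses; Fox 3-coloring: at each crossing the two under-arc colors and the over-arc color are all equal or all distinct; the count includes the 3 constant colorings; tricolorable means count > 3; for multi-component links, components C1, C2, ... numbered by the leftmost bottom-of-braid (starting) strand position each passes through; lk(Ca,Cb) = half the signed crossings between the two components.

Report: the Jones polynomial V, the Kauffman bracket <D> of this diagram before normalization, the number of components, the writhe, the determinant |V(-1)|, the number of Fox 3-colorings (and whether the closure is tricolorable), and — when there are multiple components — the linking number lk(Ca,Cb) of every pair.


V = -x^(5/2) - x^(9/2) - x^(13/2) + x^(15/2)
<D> = -A^-9 + A^-5 + A^3 + A^11 (w = +7)
2 components over 11 crossings, w = +7
lk(C1,C2): +2
3 Fox colorings among 3^11, |V(-1)| = 4: not tricolorable
why: the span of V is 5, within the link bound 11 + 2 - 1


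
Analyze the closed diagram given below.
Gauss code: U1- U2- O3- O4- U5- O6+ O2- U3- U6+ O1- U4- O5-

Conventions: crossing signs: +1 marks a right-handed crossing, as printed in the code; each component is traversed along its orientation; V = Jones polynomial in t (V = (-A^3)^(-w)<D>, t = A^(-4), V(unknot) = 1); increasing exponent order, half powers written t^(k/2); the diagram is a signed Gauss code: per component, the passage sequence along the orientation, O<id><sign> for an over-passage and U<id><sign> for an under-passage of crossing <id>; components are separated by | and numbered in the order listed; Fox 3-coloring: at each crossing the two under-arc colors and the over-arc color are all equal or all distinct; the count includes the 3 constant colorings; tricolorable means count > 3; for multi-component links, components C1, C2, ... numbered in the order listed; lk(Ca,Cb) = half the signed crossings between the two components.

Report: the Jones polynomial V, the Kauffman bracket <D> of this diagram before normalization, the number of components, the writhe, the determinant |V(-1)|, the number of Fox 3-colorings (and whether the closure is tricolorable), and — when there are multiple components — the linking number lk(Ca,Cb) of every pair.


Jones polynomial: V(t) = -t^-6 + t^-5 - t^-4 + 2t^-3 - t^-2 + t^-1
<D> = A^-8 - A^-4 + 2 - A^4 + A^8 - A^12; writhe -4
components 1, writhe -4 (6 crossings)
3-colorings: 3 of 3^6, det 7 — not tricolorable
note: det 7 = |V(-1)|; not divisible by 3, so not tricolorable
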